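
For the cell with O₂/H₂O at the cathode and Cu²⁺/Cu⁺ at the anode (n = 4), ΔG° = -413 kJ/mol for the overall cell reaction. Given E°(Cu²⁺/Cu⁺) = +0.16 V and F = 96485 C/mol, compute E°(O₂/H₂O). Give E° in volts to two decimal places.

E°cell = −ΔG°/(nF) = −(-413×10³)/((4)(96485)) = +1.070 V.
Since O₂/H₂O is the cathode and Cu²⁺/Cu⁺ the anode, E°cell = E°(O₂/H₂O) − E°(Cu²⁺/Cu⁺).
So E°(O₂/H₂O) = E°cell + E°(Cu²⁺/Cu⁺) = +1.070 + (+0.16) = +1.23 V.

+1.23 V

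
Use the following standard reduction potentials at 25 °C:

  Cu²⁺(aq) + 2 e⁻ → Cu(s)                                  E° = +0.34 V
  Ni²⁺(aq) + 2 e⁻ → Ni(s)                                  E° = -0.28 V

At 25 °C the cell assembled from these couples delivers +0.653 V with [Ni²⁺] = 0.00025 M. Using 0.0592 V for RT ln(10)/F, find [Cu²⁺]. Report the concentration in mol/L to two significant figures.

Cu²⁺/Cu is the cathode, Ni²⁺/Ni the anode: E°cell = +0.62 V, n = 2.
Overall reaction: Cu²⁺(aq) + Ni(s) → Cu(s) + Ni²⁺(aq); Q = [Ni²⁺]^1/[Cu²⁺]^1.
From E = E° − (0.0592/n) log Q: log Q = (E° − E)·n/0.0592 = (+0.62 − (+0.653))·2/0.0592 = -1.1149.
So 1·log[Cu²⁺] = 1·log(0.00025) − log Q = -3.6021 − (-1.1149) = -2.4872; [Cu²⁺] = 10^(-2.4872) ≈ 0.0033 M.

0.0033 M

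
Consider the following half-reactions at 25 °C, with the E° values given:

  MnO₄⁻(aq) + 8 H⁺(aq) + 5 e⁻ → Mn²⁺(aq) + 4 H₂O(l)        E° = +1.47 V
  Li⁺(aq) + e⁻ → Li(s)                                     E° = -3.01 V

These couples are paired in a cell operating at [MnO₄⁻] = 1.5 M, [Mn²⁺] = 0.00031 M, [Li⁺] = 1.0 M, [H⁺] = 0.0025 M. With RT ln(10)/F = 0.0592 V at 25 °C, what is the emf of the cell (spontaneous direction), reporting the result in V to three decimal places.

+4.277 V

MnO₄⁻/Mn²⁺ is the cathode (higher E°), Li⁺/Li the anode: E°cell = +1.47 − (-3.01) = +4.48 V, n = 5.
Overall: MnO₄⁻(aq) + 8 H⁺(aq) + 5 Li(s) → Mn²⁺(aq) + 4 H₂O(l) + 5 Li⁺(aq)
Q = [Mn²⁺]·[Li⁺]^5 / ([MnO₄⁻]·[H⁺]^8); log Q = 17.132.
E = E° − (0.0592/n) log Q = +4.48 − (0.0592/5)(17.132) = +4.277 V.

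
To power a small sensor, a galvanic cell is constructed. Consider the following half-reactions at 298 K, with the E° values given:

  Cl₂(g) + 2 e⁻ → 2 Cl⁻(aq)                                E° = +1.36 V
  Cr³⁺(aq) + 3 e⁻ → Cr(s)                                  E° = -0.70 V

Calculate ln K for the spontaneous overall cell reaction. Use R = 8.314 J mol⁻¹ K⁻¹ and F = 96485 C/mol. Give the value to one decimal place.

481.3

Cathode: Cl₂/Cl⁻; anode: Cr³⁺/Cr. E°cell = (+1.36) − (-0.70) = +2.06 V, with n = 6.
ΔG° = −nFE° = −RT ln K, so ln K = nFE°/(RT) = (6)(96485)(+2.06) / ((8.314)(298)) = 481.340.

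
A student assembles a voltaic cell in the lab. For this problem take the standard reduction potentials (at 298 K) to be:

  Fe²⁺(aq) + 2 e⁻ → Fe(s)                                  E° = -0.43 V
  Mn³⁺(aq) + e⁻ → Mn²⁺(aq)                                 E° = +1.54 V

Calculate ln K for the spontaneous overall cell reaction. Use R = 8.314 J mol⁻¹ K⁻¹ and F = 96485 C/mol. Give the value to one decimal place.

Cathode: Mn³⁺/Mn²⁺; anode: Fe²⁺/Fe. E°cell = (+1.54) − (-0.43) = +1.97 V, with n = 2.
ΔG° = −nFE° = −RT ln K, so ln K = nFE°/(RT) = (2)(96485)(+1.97) / ((8.314)(298)) = 153.437.

153.4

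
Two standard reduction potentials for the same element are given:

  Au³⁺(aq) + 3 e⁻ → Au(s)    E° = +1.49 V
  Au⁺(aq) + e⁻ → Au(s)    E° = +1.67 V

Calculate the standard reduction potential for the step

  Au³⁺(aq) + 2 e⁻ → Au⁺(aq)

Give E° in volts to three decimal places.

Sequential free energies add, so n₃E°₃ = n₁E°₁ + n₂E°₂.
With n₃ = 3, and the known step contributing 1×(+1.67) V, the unknown satisfies 2·E° = 3×(+1.49) − 1×(+1.67) = +2.800.
E° = +2.800 / 2 = +1.400 V.

+1.400 V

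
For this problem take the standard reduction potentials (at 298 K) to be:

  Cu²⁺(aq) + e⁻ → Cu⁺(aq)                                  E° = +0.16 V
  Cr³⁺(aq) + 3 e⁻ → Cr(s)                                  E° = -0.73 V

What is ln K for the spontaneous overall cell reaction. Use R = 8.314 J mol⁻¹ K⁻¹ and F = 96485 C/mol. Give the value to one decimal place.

Cathode: Cu²⁺/Cu⁺; anode: Cr³⁺/Cr. E°cell = (+0.16) − (-0.73) = +0.89 V, with n = 3.
ΔG° = −nFE° = −RT ln K, so ln K = nFE°/(RT) = (3)(96485)(+0.89) / ((8.314)(298)) = 103.979.

104.0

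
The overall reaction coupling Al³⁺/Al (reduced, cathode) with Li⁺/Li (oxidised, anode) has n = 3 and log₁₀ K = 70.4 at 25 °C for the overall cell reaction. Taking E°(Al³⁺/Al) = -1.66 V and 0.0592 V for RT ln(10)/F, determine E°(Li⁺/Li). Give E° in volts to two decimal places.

-3.05 V

E°cell = (0.0592/n)·log K = (0.0592/3)(70.4) = +1.389 V.
Since Al³⁺/Al is the cathode and Li⁺/Li the anode, E°cell = E°(Al³⁺/Al) − E°(Li⁺/Li).
So E°(Li⁺/Li) = E°(Al³⁺/Al) − E°cell = (-1.66) − (+1.389) = -3.05 V.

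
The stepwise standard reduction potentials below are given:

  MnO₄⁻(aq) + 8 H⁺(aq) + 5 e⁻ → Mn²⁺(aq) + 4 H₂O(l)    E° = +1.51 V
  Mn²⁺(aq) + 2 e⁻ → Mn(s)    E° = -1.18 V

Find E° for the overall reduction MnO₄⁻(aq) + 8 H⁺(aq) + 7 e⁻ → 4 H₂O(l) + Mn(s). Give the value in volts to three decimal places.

+0.741 V

Adding the free-energy changes (−nFE°) of the two steps gives −n₃FE°₃ = −n₁FE°₁ − n₂FE°₂.
E°₃ = (5×+1.51 + 2×-1.18) / 7 = (+5.190) / 7 = +0.741 V.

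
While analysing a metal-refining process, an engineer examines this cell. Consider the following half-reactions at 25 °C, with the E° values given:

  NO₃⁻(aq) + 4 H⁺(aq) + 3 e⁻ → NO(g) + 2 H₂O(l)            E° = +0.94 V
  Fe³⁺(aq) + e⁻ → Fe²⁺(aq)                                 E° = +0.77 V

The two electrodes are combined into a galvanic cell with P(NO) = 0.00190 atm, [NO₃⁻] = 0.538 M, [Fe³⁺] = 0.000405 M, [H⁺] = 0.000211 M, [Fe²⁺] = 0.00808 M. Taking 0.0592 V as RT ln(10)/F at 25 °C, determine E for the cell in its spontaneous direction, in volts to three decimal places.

NO₃⁻/NO is the cathode (higher E°), Fe³⁺/Fe²⁺ the anode: E°cell = +0.94 − (+0.77) = +0.17 V, n = 3.
Overall: NO₃⁻(aq) + 4 H⁺(aq) + 3 Fe²⁺(aq) → NO(g) + 2 H₂O(l) + 3 Fe³⁺(aq)
Q = P(NO)·[Fe³⁺]^3 / ([NO₃⁻]·[H⁺]^4·[Fe²⁺]^3); log Q = 8.351.
E = E° − (0.0592/n) log Q = +0.17 − (0.0592/3)(8.351) = +0.005 V.

+0.005 V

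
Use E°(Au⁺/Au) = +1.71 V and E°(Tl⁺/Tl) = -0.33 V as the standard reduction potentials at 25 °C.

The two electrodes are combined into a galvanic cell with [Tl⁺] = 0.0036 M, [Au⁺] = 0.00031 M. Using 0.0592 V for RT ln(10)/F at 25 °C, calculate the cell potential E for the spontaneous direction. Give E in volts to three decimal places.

+1.977 V

Au⁺/Au is the cathode (higher E°), Tl⁺/Tl the anode: E°cell = +1.71 − (-0.33) = +2.04 V, n = 1.
Overall: Au⁺(aq) + Tl(s) → Au(s) + Tl⁺(aq)
Q = [Tl⁺] / ([Au⁺]); log Q = 1.065.
E = E° − (0.0592/n) log Q = +2.04 − (0.0592/1)(1.065) = +1.977 V.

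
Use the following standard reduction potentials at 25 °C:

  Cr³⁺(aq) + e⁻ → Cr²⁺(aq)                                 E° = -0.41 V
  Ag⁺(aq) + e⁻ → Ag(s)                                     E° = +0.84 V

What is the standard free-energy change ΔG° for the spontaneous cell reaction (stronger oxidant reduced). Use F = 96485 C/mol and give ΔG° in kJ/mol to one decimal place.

Ag⁺/Ag (E° = +0.84 V) is the cathode; Cr³⁺/Cr²⁺ (E° = -0.41 V) is the anode, so E°cell = +1.25 V.
Balancing electrons gives n = 1 (lcm of 1 and 1).
ΔG° = −nFE° = −(1)(96485)(+1.25) = -120,606 J = -120.6 kJ/mol.

-120.6 kJ/mol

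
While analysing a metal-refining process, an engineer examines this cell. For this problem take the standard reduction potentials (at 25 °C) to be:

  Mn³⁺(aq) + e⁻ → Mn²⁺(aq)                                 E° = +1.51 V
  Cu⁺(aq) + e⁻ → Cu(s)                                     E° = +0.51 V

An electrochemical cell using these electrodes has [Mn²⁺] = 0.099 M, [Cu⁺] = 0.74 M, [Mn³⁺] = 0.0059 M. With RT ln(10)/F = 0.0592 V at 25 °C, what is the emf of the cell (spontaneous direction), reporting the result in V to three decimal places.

Mn³⁺/Mn²⁺ is the cathode (higher E°), Cu⁺/Cu the anode: E°cell = +1.51 − (+0.51) = +1.00 V, n = 1.
Overall: Mn³⁺(aq) + Cu(s) → Mn²⁺(aq) + Cu⁺(aq)
Q = [Mn²⁺]·[Cu⁺] / ([Mn³⁺]); log Q = 1.094.
E = E° − (0.0592/n) log Q = +1.00 − (0.0592/1)(1.094) = +0.935 V.

+0.935 V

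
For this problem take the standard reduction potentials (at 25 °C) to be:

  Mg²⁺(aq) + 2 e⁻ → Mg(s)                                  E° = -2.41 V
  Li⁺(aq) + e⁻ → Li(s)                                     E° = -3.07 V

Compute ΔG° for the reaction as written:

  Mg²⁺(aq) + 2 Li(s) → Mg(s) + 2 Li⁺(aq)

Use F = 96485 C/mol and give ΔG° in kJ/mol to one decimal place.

As written, Mg²⁺/Mg is reduced (cathode) and Li⁺/Li is oxidised (anode), so E°cell = (-2.41) − (-3.07) = +0.66 V.
Balancing electrons gives n = 2.
ΔG° = −nFE° = −(2)(96485)(+0.66) = -127,360 J = -127.4 kJ/mol.

-127.4 kJ/mol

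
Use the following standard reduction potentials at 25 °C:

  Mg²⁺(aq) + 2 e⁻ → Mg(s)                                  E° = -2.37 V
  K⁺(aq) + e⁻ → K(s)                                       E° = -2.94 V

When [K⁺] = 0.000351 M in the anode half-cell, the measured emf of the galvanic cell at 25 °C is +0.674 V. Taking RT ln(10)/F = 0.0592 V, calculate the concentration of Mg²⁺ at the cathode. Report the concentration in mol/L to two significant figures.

0.00040 M

Mg²⁺/Mg is the cathode, K⁺/K the anode: E°cell = +0.57 V, n = 2.
Overall reaction: Mg²⁺(aq) + 2 K(s) → Mg(s) + 2 K⁺(aq); Q = [K⁺]^2/[Mg²⁺]^1.
From E = E° − (0.0592/n) log Q: log Q = (E° − E)·n/0.0592 = (+0.57 − (+0.674))·2/0.0592 = -3.5135.
So 1·log[Mg²⁺] = 2·log(0.000351) − log Q = -6.9094 − (-3.5135) = -3.3959; [Mg²⁺] = 10^(-3.3959) ≈ 0.00040 M.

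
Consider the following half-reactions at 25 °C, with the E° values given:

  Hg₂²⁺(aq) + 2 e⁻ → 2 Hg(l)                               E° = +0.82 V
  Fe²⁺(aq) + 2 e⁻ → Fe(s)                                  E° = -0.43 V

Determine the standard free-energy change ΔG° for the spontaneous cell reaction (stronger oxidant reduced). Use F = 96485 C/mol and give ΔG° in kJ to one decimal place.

Hg₂²⁺/Hg (E° = +0.82 V) is the cathode; Fe²⁺/Fe (E° = -0.43 V) is the anode, so E°cell = +1.25 V.
Balancing electrons gives n = 2 (lcm of 2 and 2).
ΔG° = −nFE° = −(2)(96485)(+1.25) = -241,212 J = -241.2 kJ.

-241.2 kJ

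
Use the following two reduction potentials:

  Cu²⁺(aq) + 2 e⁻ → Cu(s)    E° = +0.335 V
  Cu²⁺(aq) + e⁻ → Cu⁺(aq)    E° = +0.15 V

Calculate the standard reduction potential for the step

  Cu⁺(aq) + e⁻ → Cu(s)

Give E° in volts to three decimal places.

Sequential free energies add, so n₃E°₃ = n₁E°₁ + n₂E°₂.
With n₃ = 2, and the known step contributing 1×(+0.15) V, the unknown satisfies 1·E° = 2×(+0.335) − 1×(+0.15) = +0.520.
E° = +0.520 / 1 = +0.520 V.

+0.520 V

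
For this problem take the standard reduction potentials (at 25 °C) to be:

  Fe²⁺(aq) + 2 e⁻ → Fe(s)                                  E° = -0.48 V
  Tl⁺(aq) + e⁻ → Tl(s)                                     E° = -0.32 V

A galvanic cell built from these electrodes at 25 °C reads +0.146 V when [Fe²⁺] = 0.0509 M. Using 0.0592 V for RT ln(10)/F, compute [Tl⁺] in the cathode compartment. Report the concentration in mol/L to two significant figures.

Tl⁺/Tl is the cathode, Fe²⁺/Fe the anode: E°cell = +0.16 V, n = 2.
Overall reaction: 2 Tl⁺(aq) + Fe(s) → 2 Tl(s) + Fe²⁺(aq); Q = [Fe²⁺]^1/[Tl⁺]^2.
From E = E° − (0.0592/n) log Q: log Q = (E° − E)·n/0.0592 = (+0.16 − (+0.146))·2/0.0592 = 0.4730.
So 2·log[Tl⁺] = 1·log(0.0509) − log Q = -1.2933 − (0.4730) = -1.7663; log[Tl⁺] = -1.7663 / 2 = -0.8831; [Tl⁺] = 10^(-0.8831) ≈ 0.13 M.

0.13 M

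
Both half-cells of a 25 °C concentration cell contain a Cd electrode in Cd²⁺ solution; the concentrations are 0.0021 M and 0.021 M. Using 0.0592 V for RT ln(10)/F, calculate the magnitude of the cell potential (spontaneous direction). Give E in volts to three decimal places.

For a concentration cell E°cell = 0. The 0.021 M side is the cathode (reduction is favoured where [Cd²⁺] is higher).
With n = 2, E = −(0.0592/2) log([Cd²⁺]ₐₙ/[Cd²⁺]꜀ₐₜ) = −(0.0592/2) log(0.0021/0.021) = −(0.0592/2)(-1.000) = +0.030 V.

+0.030 V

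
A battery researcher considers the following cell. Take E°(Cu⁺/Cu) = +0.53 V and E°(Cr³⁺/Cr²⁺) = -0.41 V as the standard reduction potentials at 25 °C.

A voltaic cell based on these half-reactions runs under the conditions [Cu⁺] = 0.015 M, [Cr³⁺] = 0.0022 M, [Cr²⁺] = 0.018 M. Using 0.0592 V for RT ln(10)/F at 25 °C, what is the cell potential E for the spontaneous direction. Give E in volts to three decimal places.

+0.886 V

Cu⁺/Cu is the cathode (higher E°), Cr³⁺/Cr²⁺ the anode: E°cell = +0.53 − (-0.41) = +0.94 V, n = 1.
Overall: Cu⁺(aq) + Cr²⁺(aq) → Cu(s) + Cr³⁺(aq)
Q = [Cr³⁺] / ([Cu⁺]·[Cr²⁺]); log Q = 0.911.
E = E° − (0.0592/n) log Q = +0.94 − (0.0592/1)(0.911) = +0.886 V.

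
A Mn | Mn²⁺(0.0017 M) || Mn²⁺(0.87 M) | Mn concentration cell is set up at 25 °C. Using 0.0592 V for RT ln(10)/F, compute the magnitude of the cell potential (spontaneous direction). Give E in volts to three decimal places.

+0.080 V

For a concentration cell E°cell = 0. The 0.87 M side is the cathode (reduction is favoured where [Mn²⁺] is higher).
With n = 2, E = −(0.0592/2) log([Mn²⁺]ₐₙ/[Mn²⁺]꜀ₐₜ) = −(0.0592/2) log(0.0017/0.87) = −(0.0592/2)(-2.709) = +0.080 V.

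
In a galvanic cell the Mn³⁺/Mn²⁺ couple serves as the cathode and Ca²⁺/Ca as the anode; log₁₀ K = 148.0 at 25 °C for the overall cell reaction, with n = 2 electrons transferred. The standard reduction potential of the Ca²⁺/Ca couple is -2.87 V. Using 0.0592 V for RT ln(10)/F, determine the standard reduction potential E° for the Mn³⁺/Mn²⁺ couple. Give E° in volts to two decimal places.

E°cell = (0.0592/n)·log K = (0.0592/2)(148.0) = +4.381 V.
Since Mn³⁺/Mn²⁺ is the cathode and Ca²⁺/Ca the anode, E°cell = E°(Mn³⁺/Mn²⁺) − E°(Ca²⁺/Ca).
So E°(Mn³⁺/Mn²⁺) = E°cell + E°(Ca²⁺/Ca) = +4.381 + (-2.87) = +1.51 V.

+1.51 V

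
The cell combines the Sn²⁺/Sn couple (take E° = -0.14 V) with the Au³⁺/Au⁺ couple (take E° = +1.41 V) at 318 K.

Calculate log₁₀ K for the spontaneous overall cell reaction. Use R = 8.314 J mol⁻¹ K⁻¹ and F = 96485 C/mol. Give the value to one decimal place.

Cathode: Au³⁺/Au⁺; anode: Sn²⁺/Sn. E°cell = (+1.41) − (-0.14) = +1.55 V, with n = 2.
ΔG° = −nFE° = −RT ln K, so ln K = nFE°/(RT) = (2)(96485)(+1.55) / ((8.314)(318)) = 113.132.
log₁₀ K = 113.132 / ln 10 = 49.1.

49.1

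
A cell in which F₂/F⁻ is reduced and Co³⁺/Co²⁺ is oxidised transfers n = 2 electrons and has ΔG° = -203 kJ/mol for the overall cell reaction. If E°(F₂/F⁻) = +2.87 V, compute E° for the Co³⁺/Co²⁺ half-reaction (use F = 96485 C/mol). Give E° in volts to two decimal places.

+1.82 V

E°cell = −ΔG°/(nF) = −(-203×10³)/((2)(96485)) = +1.052 V.
Since F₂/F⁻ is the cathode and Co³⁺/Co²⁺ the anode, E°cell = E°(F₂/F⁻) − E°(Co³⁺/Co²⁺).
So E°(Co³⁺/Co²⁺) = E°(F₂/F⁻) − E°cell = (+2.87) − (+1.052) = +1.82 V.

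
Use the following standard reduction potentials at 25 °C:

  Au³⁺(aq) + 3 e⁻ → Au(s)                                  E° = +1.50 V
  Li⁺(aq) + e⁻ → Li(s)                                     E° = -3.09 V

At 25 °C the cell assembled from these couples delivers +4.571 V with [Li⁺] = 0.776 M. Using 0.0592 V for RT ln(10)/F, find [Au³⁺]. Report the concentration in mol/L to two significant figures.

Au³⁺/Au is the cathode, Li⁺/Li the anode: E°cell = +4.59 V, n = 3.
Overall reaction: Au³⁺(aq) + 3 Li(s) → Au(s) + 3 Li⁺(aq); Q = [Li⁺]^3/[Au³⁺]^1.
From E = E° − (0.0592/n) log Q: log Q = (E° − E)·n/0.0592 = (+4.59 − (+4.571))·3/0.0592 = 0.9628.
So 1·log[Au³⁺] = 3·log(0.776) − log Q = -0.3304 − (0.9628) = -1.2932; [Au³⁺] = 10^(-1.2932) ≈ 0.051 M.

0.051 M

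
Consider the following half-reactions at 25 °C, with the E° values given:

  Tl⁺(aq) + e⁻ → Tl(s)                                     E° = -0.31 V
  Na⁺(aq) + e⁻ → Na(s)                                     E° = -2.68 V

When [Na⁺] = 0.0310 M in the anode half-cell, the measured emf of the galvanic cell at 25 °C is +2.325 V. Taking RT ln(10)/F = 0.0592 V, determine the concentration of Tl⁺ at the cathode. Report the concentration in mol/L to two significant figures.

Tl⁺/Tl is the cathode, Na⁺/Na the anode: E°cell = +2.37 V, n = 1.
Overall reaction: Tl⁺(aq) + Na(s) → Tl(s) + Na⁺(aq); Q = [Na⁺]^1/[Tl⁺]^1.
From E = E° − (0.0592/n) log Q: log Q = (E° − E)·n/0.0592 = (+2.37 − (+2.325))·1/0.0592 = 0.7601.
So 1·log[Tl⁺] = 1·log(0.031) − log Q = -1.5086 − (0.7601) = -2.2687; [Tl⁺] = 10^(-2.2687) ≈ 0.0054 M.

0.0054 M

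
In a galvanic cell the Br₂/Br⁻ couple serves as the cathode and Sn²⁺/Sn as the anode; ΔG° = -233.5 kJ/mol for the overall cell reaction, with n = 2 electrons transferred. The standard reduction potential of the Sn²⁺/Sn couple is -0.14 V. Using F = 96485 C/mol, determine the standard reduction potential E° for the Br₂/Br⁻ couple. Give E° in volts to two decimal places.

+1.07 V

E°cell = −ΔG°/(nF) = −(-233.5×10³)/((2)(96485)) = +1.210 V.
Since Br₂/Br⁻ is the cathode and Sn²⁺/Sn the anode, E°cell = E°(Br₂/Br⁻) − E°(Sn²⁺/Sn).
So E°(Br₂/Br⁻) = E°cell + E°(Sn²⁺/Sn) = +1.210 + (-0.14) = +1.07 V.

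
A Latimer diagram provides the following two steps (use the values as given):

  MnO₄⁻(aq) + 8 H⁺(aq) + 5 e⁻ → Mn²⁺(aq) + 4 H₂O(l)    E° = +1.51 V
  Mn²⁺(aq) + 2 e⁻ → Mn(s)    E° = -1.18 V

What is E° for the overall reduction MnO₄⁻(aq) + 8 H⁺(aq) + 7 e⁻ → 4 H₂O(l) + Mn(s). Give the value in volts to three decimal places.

+0.741 V

Standard free energies of sequential steps add: ΔG°₃ = ΔG°₁ + ΔG°₂, so n₃E°₃ = n₁E°₁ + n₂E°₂.
E°₃ = (5×+1.51 + 2×-1.18) / 7 = (+5.190) / 7 = +0.741 V.
Simply averaging or adding the two E° values would be wrong; the electron-weighted sum is required.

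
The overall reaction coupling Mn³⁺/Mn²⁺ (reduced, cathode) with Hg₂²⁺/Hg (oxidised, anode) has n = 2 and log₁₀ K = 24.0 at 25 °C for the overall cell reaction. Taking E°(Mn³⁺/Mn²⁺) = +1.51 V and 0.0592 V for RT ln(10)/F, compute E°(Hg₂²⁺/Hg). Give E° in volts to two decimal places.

+0.80 V

E°cell = (0.0592/n)·log K = (0.0592/2)(24.0) = +0.710 V.
Since Mn³⁺/Mn²⁺ is the cathode and Hg₂²⁺/Hg the anode, E°cell = E°(Mn³⁺/Mn²⁺) − E°(Hg₂²⁺/Hg).
So E°(Hg₂²⁺/Hg) = E°(Mn³⁺/Mn²⁺) − E°cell = (+1.51) − (+0.710) = +0.80 V.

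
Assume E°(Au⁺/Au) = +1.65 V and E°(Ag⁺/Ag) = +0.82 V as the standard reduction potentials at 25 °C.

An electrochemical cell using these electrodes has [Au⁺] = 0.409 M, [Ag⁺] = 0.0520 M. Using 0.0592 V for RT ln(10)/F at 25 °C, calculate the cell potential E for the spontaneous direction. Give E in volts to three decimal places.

Au⁺/Au is the cathode (higher E°), Ag⁺/Ag the anode: E°cell = +1.65 − (+0.82) = +0.83 V, n = 1.
Overall: Au⁺(aq) + Ag(s) → Au(s) + Ag⁺(aq)
Q = [Ag⁺] / ([Au⁺]); log Q = -0.896.
E = E° − (0.0592/n) log Q = +0.83 − (0.0592/1)(-0.896) = +0.883 V.

+0.883 V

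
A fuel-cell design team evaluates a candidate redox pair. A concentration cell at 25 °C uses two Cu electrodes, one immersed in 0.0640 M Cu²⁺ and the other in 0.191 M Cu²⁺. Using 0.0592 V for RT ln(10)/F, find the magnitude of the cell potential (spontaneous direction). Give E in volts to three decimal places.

For a concentration cell E°cell = 0. The 0.191 M side is the cathode (reduction is favoured where [Cu²⁺] is higher).
With n = 2, E = −(0.0592/2) log([Cu²⁺]ₐₙ/[Cu²⁺]꜀ₐₜ) = −(0.0592/2) log(0.064/0.191) = −(0.0592/2)(-0.475) = +0.014 V.

+0.014 V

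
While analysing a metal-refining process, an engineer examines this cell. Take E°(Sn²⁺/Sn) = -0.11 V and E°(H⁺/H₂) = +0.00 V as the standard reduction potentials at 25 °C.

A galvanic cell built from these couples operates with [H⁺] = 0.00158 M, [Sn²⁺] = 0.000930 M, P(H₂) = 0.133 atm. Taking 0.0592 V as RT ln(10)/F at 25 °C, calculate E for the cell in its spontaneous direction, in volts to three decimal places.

H⁺/H₂ is the cathode (higher E°), Sn²⁺/Sn the anode: E°cell = +0.00 − (-0.11) = +0.11 V, n = 2.
Overall: 2 H⁺(aq) + Sn(s) → H₂(g) + Sn²⁺(aq)
Q = P(H₂)·[Sn²⁺] / ([H⁺]^2); log Q = 1.695.
E = E° − (0.0592/n) log Q = +0.11 − (0.0592/2)(1.695) = +0.060 V.

+0.060 V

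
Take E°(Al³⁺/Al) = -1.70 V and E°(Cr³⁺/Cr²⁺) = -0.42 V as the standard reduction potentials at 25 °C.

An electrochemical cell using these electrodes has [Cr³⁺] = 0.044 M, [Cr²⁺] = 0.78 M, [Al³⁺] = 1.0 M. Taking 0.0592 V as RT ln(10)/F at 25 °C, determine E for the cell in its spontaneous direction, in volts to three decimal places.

Cr³⁺/Cr²⁺ is the cathode (higher E°), Al³⁺/Al the anode: E°cell = -0.42 − (-1.70) = +1.28 V, n = 3.
Overall: 3 Cr³⁺(aq) + Al(s) → 3 Cr²⁺(aq) + Al³⁺(aq)
Q = [Cr²⁺]^3·[Al³⁺] / ([Cr³⁺]^3); log Q = 3.746.
E = E° − (0.0592/n) log Q = +1.28 − (0.0592/3)(3.746) = +1.206 V.

+1.206 V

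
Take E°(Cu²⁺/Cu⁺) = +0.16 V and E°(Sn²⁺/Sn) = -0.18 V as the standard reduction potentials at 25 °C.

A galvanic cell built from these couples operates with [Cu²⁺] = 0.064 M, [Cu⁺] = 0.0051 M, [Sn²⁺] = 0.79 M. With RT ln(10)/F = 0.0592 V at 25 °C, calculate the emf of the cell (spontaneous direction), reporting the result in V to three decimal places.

+0.408 V

Cu²⁺/Cu⁺ is the cathode (higher E°), Sn²⁺/Sn the anode: E°cell = +0.16 − (-0.18) = +0.34 V, n = 2.
Overall: 2 Cu²⁺(aq) + Sn(s) → 2 Cu⁺(aq) + Sn²⁺(aq)
Q = [Cu⁺]^2·[Sn²⁺] / ([Cu²⁺]^2); log Q = -2.300.
E = E° − (0.0592/n) log Q = +0.34 − (0.0592/2)(-2.300) = +0.408 V.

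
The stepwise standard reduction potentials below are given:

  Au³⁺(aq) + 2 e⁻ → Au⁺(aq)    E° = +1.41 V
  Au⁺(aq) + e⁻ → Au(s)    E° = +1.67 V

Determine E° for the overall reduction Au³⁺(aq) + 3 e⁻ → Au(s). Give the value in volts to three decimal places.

+1.497 V

Since ΔG° = −nFE° is additive over sequential reductions, n₃E°₃ = n₁E°₁ + n₂E°₂.
E°₃ = (2×+1.41 + 1×+1.67) / 3 = (+4.490) / 3 = +1.497 V.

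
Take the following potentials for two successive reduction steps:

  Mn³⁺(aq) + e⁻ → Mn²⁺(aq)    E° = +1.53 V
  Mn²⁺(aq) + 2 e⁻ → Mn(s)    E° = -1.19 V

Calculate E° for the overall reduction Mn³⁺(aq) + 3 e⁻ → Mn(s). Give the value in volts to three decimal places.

-0.283 V

Standard free energies of sequential steps add: ΔG°₃ = ΔG°₁ + ΔG°₂, so n₃E°₃ = n₁E°₁ + n₂E°₂.
E°₃ = (1×+1.53 + 2×-1.19) / 3 = (-0.850) / 3 = -0.283 V.
Simply averaging or adding the two E° values would be wrong; the electron-weighted sum is required.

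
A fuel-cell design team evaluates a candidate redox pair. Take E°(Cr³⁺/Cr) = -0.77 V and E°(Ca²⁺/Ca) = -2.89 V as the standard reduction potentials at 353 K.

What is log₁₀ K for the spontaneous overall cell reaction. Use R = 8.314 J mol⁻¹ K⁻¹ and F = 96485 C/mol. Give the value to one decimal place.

Cathode: Cr³⁺/Cr; anode: Ca²⁺/Ca. E°cell = (-0.77) − (-2.89) = +2.12 V, with n = 6.
ΔG° = −nFE° = −RT ln K, so ln K = nFE°/(RT) = (6)(96485)(+2.12) / ((8.314)(353)) = 418.179.
log₁₀ K = 418.179 / ln 10 = 181.6.

181.6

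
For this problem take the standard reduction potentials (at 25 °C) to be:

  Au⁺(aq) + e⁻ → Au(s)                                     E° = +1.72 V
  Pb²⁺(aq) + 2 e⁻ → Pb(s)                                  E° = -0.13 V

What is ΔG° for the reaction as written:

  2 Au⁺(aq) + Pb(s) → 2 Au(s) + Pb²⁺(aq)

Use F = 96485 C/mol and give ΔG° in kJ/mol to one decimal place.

As written, Au⁺/Au is reduced (cathode) and Pb²⁺/Pb is oxidised (anode), so E°cell = (+1.72) − (-0.13) = +1.85 V.
Balancing electrons gives n = 2.
ΔG° = −nFE° = −(2)(96485)(+1.85) = -356,994 J = -357.0 kJ/mol.

-357.0 kJ/mol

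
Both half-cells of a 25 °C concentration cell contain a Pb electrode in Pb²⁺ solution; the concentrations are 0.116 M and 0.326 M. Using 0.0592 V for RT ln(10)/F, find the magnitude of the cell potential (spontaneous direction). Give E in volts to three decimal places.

For a concentration cell E°cell = 0. The 0.326 M side is the cathode (reduction is favoured where [Pb²⁺] is higher).
With n = 2, E = −(0.0592/2) log([Pb²⁺]ₐₙ/[Pb²⁺]꜀ₐₜ) = −(0.0592/2) log(0.116/0.326) = −(0.0592/2)(-0.449) = +0.013 V.

+0.013 V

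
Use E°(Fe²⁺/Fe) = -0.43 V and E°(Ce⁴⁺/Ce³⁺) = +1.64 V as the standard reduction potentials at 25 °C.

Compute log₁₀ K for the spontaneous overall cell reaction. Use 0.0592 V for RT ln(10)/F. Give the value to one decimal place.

Cathode: Ce⁴⁺/Ce³⁺; anode: Fe²⁺/Fe. E°cell = +2.07 V, n = 2.
log K = nE°cell / 0.0592 = (2)(+2.07) / 0.0592 = 69.9.

69.9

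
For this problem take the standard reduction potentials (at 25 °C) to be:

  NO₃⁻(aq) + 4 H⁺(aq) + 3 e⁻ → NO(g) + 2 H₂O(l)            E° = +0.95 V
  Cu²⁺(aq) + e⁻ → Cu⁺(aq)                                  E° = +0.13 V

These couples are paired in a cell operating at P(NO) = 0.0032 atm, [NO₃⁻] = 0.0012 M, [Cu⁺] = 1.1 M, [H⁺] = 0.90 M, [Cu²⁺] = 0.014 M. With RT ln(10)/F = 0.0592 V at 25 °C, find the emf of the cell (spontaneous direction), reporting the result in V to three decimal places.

+0.920 V

NO₃⁻/NO is the cathode (higher E°), Cu²⁺/Cu⁺ the anode: E°cell = +0.95 − (+0.13) = +0.82 V, n = 3.
Overall: NO₃⁻(aq) + 4 H⁺(aq) + 3 Cu⁺(aq) → NO(g) + 2 H₂O(l) + 3 Cu²⁺(aq)
Q = P(NO)·[Cu²⁺]^3 / ([NO₃⁻]·[H⁺]^4·[Cu⁺]^3); log Q = -5.077.
E = E° − (0.0592/n) log Q = +0.82 − (0.0592/3)(-5.077) = +0.920 V.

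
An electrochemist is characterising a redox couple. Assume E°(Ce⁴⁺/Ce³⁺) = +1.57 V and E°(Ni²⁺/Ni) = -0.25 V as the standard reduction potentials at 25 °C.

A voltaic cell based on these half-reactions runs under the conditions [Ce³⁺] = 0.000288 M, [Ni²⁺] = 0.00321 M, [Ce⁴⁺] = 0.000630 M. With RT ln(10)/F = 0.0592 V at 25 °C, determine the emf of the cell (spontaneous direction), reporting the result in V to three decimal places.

+1.914 V

Ce⁴⁺/Ce³⁺ is the cathode (higher E°), Ni²⁺/Ni the anode: E°cell = +1.57 − (-0.25) = +1.82 V, n = 2.
Overall: 2 Ce⁴⁺(aq) + Ni(s) → 2 Ce³⁺(aq) + Ni²⁺(aq)
Q = [Ce³⁺]^2·[Ni²⁺] / ([Ce⁴⁺]^2); log Q = -3.173.
E = E° − (0.0592/n) log Q = +1.82 − (0.0592/2)(-3.173) = +1.914 V.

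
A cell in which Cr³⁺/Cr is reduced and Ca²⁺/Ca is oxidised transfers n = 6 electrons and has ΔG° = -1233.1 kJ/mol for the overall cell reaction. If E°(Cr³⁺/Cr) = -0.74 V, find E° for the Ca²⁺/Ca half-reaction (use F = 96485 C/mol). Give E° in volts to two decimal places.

E°cell = −ΔG°/(nF) = −(-1233.1×10³)/((6)(96485)) = +2.130 V.
Since Cr³⁺/Cr is the cathode and Ca²⁺/Ca the anode, E°cell = E°(Cr³⁺/Cr) − E°(Ca²⁺/Ca).
So E°(Ca²⁺/Ca) = E°(Cr³⁺/Cr) − E°cell = (-0.74) − (+2.130) = -2.87 V.

-2.87 V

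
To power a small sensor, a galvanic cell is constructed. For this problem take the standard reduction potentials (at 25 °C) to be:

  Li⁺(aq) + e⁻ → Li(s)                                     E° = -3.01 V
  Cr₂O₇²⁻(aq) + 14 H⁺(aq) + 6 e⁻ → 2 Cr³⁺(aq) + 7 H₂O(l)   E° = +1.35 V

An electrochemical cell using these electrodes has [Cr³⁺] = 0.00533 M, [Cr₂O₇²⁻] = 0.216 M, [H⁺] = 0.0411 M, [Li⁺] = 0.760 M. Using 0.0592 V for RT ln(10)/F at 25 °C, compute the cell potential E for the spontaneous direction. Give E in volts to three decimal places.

+4.214 V

Cr₂O₇²⁻/Cr³⁺ is the cathode (higher E°), Li⁺/Li the anode: E°cell = +1.35 − (-3.01) = +4.36 V, n = 6.
Overall: Cr₂O₇²⁻(aq) + 14 H⁺(aq) + 6 Li(s) → 2 Cr³⁺(aq) + 7 H₂O(l) + 6 Li⁺(aq)
Q = [Cr³⁺]^2·[Li⁺]^6 / ([Cr₂O₇²⁻]·[H⁺]^14); log Q = 14.810.
E = E° − (0.0592/n) log Q = +4.36 − (0.0592/6)(14.810) = +4.214 V.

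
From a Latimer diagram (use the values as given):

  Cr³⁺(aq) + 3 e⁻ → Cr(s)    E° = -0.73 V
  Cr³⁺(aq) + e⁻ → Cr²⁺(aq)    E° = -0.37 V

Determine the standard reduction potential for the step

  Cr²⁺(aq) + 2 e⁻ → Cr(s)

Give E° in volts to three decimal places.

Sequential free energies add, so n₃E°₃ = n₁E°₁ + n₂E°₂.
With n₃ = 3, and the known step contributing 1×(-0.37) V, the unknown satisfies 2·E° = 3×(-0.73) − 1×(-0.37) = -1.820.
E° = -1.820 / 2 = -0.910 V.

-0.910 V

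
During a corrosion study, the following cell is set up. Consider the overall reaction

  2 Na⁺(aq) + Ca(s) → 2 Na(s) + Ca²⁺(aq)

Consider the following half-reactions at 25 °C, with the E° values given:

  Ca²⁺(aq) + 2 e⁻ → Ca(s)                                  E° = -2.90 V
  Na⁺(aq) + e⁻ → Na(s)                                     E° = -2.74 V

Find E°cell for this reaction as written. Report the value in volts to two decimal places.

The Na⁺/Na couple has the higher reduction potential, so it is the cathode; Ca²⁺/Ca is oxidised at the anode.
E°cell = E°(cathode) − E°(anode) = (-2.74) − (-2.90) = +0.16 V.

+0.16 V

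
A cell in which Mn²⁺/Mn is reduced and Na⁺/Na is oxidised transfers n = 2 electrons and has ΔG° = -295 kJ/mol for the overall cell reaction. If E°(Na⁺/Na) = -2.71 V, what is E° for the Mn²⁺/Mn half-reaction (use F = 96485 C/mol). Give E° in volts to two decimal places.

-1.18 V

E°cell = −ΔG°/(nF) = −(-295×10³)/((2)(96485)) = +1.529 V.
Since Mn²⁺/Mn is the cathode and Na⁺/Na the anode, E°cell = E°(Mn²⁺/Mn) − E°(Na⁺/Na).
So E°(Mn²⁺/Mn) = E°cell + E°(Na⁺/Na) = +1.529 + (-2.71) = -1.18 V.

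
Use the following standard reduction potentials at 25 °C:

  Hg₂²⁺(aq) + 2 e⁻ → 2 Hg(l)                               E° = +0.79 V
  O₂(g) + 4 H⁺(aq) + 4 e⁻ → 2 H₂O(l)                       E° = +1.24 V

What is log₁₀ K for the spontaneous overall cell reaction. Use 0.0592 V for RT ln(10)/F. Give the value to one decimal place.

Cathode: O₂/H₂O; anode: Hg₂²⁺/Hg. E°cell = +0.45 V, n = 4.
log K = nE°cell / 0.0592 = (4)(+0.45) / 0.0592 = 30.4.

30.4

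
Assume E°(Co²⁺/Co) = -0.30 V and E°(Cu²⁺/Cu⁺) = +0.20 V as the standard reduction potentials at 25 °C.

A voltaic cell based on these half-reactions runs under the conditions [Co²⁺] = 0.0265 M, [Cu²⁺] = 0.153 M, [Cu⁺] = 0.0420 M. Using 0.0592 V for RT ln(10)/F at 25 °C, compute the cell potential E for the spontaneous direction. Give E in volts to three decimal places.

Cu²⁺/Cu⁺ is the cathode (higher E°), Co²⁺/Co the anode: E°cell = +0.20 − (-0.30) = +0.50 V, n = 2.
Overall: 2 Cu²⁺(aq) + Co(s) → 2 Cu⁺(aq) + Co²⁺(aq)
Q = [Cu⁺]^2·[Co²⁺] / ([Cu²⁺]^2); log Q = -2.700.
E = E° − (0.0592/n) log Q = +0.50 − (0.0592/2)(-2.700) = +0.580 V.

+0.580 V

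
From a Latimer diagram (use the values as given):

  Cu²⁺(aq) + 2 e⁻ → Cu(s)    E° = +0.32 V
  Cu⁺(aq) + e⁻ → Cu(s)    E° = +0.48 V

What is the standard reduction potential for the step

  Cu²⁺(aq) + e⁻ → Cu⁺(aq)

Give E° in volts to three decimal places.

Sequential free energies add, so n₃E°₃ = n₁E°₁ + n₂E°₂.
With n₃ = 2, and the known step contributing 1×(+0.48) V, the unknown satisfies 1·E° = 2×(+0.32) − 1×(+0.48) = +0.160.
E° = +0.160 / 1 = +0.160 V.

+0.160 V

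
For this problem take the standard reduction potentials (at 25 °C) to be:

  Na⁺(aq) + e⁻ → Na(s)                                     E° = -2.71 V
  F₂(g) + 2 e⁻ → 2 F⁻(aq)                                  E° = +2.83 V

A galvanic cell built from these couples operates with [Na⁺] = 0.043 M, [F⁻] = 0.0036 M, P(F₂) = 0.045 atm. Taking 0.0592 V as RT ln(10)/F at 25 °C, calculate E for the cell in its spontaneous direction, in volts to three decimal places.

F₂/F⁻ is the cathode (higher E°), Na⁺/Na the anode: E°cell = +2.83 − (-2.71) = +5.54 V, n = 2.
Overall: F₂(g) + 2 Na(s) → 2 F⁻(aq) + 2 Na⁺(aq)
Q = [F⁻]^2·[Na⁺]^2 / (P(F₂)); log Q = -6.274.
E = E° − (0.0592/n) log Q = +5.54 − (0.0592/2)(-6.274) = +5.726 V.

+5.726 V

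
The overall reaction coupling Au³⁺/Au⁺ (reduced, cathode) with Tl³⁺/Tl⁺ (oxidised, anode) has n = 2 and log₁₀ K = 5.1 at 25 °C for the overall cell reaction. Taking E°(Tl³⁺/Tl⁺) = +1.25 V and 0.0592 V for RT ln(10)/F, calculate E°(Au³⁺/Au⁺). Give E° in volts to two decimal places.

+1.40 V

E°cell = (0.0592/n)·log K = (0.0592/2)(5.1) = +0.151 V.
Since Au³⁺/Au⁺ is the cathode and Tl³⁺/Tl⁺ the anode, E°cell = E°(Au³⁺/Au⁺) − E°(Tl³⁺/Tl⁺).
So E°(Au³⁺/Au⁺) = E°cell + E°(Tl³⁺/Tl⁺) = +0.151 + (+1.25) = +1.40 V.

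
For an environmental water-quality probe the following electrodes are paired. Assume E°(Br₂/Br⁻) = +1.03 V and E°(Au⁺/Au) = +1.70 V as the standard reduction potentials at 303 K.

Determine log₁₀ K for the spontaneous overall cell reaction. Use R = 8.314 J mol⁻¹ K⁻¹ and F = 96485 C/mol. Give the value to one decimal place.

22.3

Cathode: Au⁺/Au; anode: Br₂/Br⁻. E°cell = (+1.70) − (+1.03) = +0.67 V, with n = 2.
ΔG° = −nFE° = −RT ln K, so ln K = nFE°/(RT) = (2)(96485)(+0.67) / ((8.314)(303)) = 51.323.
log₁₀ K = 51.323 / ln 10 = 22.3.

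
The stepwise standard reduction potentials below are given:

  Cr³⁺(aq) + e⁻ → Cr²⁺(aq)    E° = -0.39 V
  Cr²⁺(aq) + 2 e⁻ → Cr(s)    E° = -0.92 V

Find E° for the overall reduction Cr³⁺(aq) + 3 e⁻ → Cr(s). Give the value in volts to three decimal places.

-0.743 V

Adding the free-energy changes (−nFE°) of the two steps gives −n₃FE°₃ = −n₁FE°₁ − n₂FE°₂.
E°₃ = (1×-0.39 + 2×-0.92) / 3 = (-2.230) / 3 = -0.743 V.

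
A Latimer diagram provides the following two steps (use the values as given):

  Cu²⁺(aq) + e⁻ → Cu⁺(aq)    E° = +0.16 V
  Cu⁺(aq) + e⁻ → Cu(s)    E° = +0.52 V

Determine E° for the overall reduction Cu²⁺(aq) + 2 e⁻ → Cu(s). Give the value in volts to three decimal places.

Standard free energies of sequential steps add: ΔG°₃ = ΔG°₁ + ΔG°₂, so n₃E°₃ = n₁E°₁ + n₂E°₂.
E°₃ = (1×+0.16 + 1×+0.52) / 2 = (+0.680) / 2 = +0.340 V.

+0.340 V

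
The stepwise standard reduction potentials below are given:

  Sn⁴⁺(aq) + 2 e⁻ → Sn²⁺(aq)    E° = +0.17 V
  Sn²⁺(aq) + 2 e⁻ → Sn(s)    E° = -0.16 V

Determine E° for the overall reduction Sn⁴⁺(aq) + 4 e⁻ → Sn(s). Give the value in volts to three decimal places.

+0.005 V

Standard free energies of sequential steps add: ΔG°₃ = ΔG°₁ + ΔG°₂, so n₃E°₃ = n₁E°₁ + n₂E°₂.
E°₃ = (2×+0.17 + 2×-0.16) / 4 = (+0.020) / 4 = +0.005 V.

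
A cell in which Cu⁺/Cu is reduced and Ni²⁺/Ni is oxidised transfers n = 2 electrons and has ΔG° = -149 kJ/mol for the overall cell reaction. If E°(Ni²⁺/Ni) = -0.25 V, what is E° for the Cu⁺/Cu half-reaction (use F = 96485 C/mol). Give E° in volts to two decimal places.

+0.52 V

E°cell = −ΔG°/(nF) = −(-149×10³)/((2)(96485)) = +0.772 V.
Since Cu⁺/Cu is the cathode and Ni²⁺/Ni the anode, E°cell = E°(Cu⁺/Cu) − E°(Ni²⁺/Ni).
So E°(Cu⁺/Cu) = E°cell + E°(Ni²⁺/Ni) = +0.772 + (-0.25) = +0.52 V.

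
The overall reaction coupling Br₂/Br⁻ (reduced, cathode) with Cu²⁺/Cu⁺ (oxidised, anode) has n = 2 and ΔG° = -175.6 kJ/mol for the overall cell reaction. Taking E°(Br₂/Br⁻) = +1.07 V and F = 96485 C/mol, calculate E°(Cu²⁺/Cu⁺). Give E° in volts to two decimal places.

+0.16 V

E°cell = −ΔG°/(nF) = −(-175.6×10³)/((2)(96485)) = +0.910 V.
Since Br₂/Br⁻ is the cathode and Cu²⁺/Cu⁺ the anode, E°cell = E°(Br₂/Br⁻) − E°(Cu²⁺/Cu⁺).
So E°(Cu²⁺/Cu⁺) = E°(Br₂/Br⁻) − E°cell = (+1.07) − (+0.910) = +0.16 V.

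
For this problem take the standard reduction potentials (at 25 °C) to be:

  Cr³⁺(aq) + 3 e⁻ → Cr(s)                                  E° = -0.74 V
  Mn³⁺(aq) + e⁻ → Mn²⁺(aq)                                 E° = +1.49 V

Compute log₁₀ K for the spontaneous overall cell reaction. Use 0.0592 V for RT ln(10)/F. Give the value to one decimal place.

113.0

Cathode: Mn³⁺/Mn²⁺; anode: Cr³⁺/Cr. E°cell = +2.23 V, n = 3.
log K = nE°cell / 0.0592 = (3)(+2.23) / 0.0592 = 113.0.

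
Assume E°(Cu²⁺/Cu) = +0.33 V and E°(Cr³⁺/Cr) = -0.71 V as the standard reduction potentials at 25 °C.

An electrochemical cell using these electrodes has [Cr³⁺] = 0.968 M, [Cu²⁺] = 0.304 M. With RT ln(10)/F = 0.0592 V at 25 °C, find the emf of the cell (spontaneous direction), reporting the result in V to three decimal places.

+1.025 V

Cu²⁺/Cu is the cathode (higher E°), Cr³⁺/Cr the anode: E°cell = +0.33 − (-0.71) = +1.04 V, n = 6.
Overall: 3 Cu²⁺(aq) + 2 Cr(s) → 3 Cu(s) + 2 Cr³⁺(aq)
Q = [Cr³⁺]^2 / ([Cu²⁺]^3); log Q = 1.523.
E = E° − (0.0592/n) log Q = +1.04 − (0.0592/6)(1.523) = +1.025 V.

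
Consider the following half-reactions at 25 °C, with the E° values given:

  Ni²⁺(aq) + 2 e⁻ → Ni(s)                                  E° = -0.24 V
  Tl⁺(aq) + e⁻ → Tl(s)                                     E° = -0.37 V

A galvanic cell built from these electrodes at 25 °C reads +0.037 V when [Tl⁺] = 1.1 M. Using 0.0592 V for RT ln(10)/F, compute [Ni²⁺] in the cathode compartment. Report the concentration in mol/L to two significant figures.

Ni²⁺/Ni is the cathode, Tl⁺/Tl the anode: E°cell = +0.13 V, n = 2.
Overall reaction: Ni²⁺(aq) + 2 Tl(s) → Ni(s) + 2 Tl⁺(aq); Q = [Tl⁺]^2/[Ni²⁺]^1.
From E = E° − (0.0592/n) log Q: log Q = (E° − E)·n/0.0592 = (+0.13 − (+0.037))·2/0.0592 = 3.1419.
So 1·log[Ni²⁺] = 2·log(1.1) − log Q = 0.0828 − (3.1419) = -3.0591; [Ni²⁺] = 10^(-3.0591) ≈ 0.00087 M.

0.00087 M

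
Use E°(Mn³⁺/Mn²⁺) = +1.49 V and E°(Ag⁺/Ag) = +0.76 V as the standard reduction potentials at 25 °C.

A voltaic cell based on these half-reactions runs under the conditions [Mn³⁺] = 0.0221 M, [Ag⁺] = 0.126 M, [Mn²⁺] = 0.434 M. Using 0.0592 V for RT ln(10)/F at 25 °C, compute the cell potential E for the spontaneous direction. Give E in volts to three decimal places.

+0.707 V

Mn³⁺/Mn²⁺ is the cathode (higher E°), Ag⁺/Ag the anode: E°cell = +1.49 − (+0.76) = +0.73 V, n = 1.
Overall: Mn³⁺(aq) + Ag(s) → Mn²⁺(aq) + Ag⁺(aq)
Q = [Mn²⁺]·[Ag⁺] / ([Mn³⁺]); log Q = 0.393.
E = E° − (0.0592/n) log Q = +0.73 − (0.0592/1)(0.393) = +0.707 V.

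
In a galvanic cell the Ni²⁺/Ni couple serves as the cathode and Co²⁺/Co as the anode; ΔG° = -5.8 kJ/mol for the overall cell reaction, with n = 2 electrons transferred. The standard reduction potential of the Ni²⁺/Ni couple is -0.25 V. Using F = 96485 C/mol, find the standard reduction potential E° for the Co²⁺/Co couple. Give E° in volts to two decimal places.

-0.28 V

E°cell = −ΔG°/(nF) = −(-5.8×10³)/((2)(96485)) = +0.030 V.
Since Ni²⁺/Ni is the cathode and Co²⁺/Co the anode, E°cell = E°(Ni²⁺/Ni) − E°(Co²⁺/Co).
So E°(Co²⁺/Co) = E°(Ni²⁺/Ni) − E°cell = (-0.25) − (+0.030) = -0.28 V.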